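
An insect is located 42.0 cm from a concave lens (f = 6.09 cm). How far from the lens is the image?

For a concave lens, f = -6.09 cm.
Lens equation: 1/v = 1/f − 1/u = 1/(-6.090) − 1/(42.0) = -0.1642 − 0.02381 = -0.1880, so v = -5.32 cm.
The image is virtual, upright and reduced, on the same side as the object.

5.32 cm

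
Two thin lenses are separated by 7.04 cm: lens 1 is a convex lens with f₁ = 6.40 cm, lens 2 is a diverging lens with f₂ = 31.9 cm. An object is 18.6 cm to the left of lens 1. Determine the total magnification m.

Lens 1: 1/d_i1 = 1/(6.40) − 1/(18.6) = 0.1025, so d_i1 = 9.757 cm; m₁ = −d_i1/d_o1 = -0.5246.
d_o2 = 7.04 − (9.757) = -2.717 cm (virtual object).
f₂ = −31.9 cm (diverging).
Lens 2: 1/d_i2 = 1/(-31.9) − 1/(-2.717) = 0.3367, so d_i2 = 2.970 cm; m₂ = −d_i2/d_o2 = +1.093.
m = m₁·m₂ = (-0.5246)(+1.093) = -0.573.

m = -0.573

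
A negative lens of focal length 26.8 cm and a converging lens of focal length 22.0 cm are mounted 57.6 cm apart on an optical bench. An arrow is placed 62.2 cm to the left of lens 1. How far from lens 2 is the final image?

Lens 1 is diverging, so f₁ = −26.8 cm.
Lens 1: 1/d_i1 = 1/f₁ − 1/d_o1 = 1/(-26.8) − 1/(62.2) = -0.05339, so d_i1 = -18.73 cm.
The intermediate image is 18.73 cm to the left of lens 1 (virtual), which is 57.6 − (-18.73) = 76.33 cm to the left of lens 2, so d_o2 = +76.33 cm.
Lens 2: 1/d_i2 = 1/f₂ − 1/d_o2 = 1/(22.0) − 1/(76.33) = 0.03235, so d_i2 = 30.9 cm.
The final image is real, 30.9 cm to the right of lens 2 (overall magnification ≈ -0.12).

30.9 cm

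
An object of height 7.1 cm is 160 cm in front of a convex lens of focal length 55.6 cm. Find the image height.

3.78 cm

1/d_i = 1/f − 1/d_o = 1/(55.60) − 1/(160) = 0.01174, so d_i = 85.21 cm.
m = −d_i/d_o = -0.5326.
|h_i| = |m|·h_o = 0.5326 × 7.1 = 3.78 cm. The image is real, inverted and reduced, on the far side of the lens.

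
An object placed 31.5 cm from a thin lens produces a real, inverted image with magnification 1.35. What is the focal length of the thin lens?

m = −d_i/d_o ⇒ d_i = −m·d_o = −(-1.35)·(31.5) = 42.53 cm.
1/f = 1/d_o + 1/d_i = 1/(31.5) + 1/(42.53) = 0.05526, so f = 18.1 cm.
Since f is positive, the thin lens is converging.

f = 18.1 cm (converging)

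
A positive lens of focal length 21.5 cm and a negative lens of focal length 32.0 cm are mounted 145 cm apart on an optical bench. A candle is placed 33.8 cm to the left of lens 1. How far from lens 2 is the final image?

Lens 1: 1/d_i1 = 1/f₁ − 1/d_o1 = 1/(21.5) − 1/(33.8) = 0.01693, so d_i1 = 59.08 cm.
The intermediate image is 59.08 cm to the right of lens 1, which is 145 − (59.08) = 85.92 cm to the left of lens 2, so d_o2 = +85.92 cm.
Lens 2 is diverging, so f₂ = −32.0 cm.
Lens 2: 1/d_i2 = 1/f₂ − 1/d_o2 = 1/(-32.0) − 1/(85.92) = -0.04289, so d_i2 = -23.3 cm.
The final image is virtual, 23.3 cm to the left of lens 2 (overall magnification ≈ -0.47).

23.3 cm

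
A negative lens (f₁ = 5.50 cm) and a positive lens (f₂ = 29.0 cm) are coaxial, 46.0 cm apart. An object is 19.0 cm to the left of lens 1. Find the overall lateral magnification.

f₁ = −5.50 cm (diverging).
Lens 1: 1/d_i1 = 1/(-5.50) − 1/(19.0) = -0.2344, so d_i1 = -4.265 cm; m₁ = −d_i1/d_o1 = +0.2245.
d_o2 = 46.0 − (-4.265) = 50.27 cm.
Lens 2: 1/d_i2 = 1/(29.0) − 1/(50.27) = 0.01459, so d_i2 = 68.54 cm; m₂ = −d_i2/d_o2 = -1.363.
m = m₁·m₂ = (+0.2245)(-1.363) = -0.306.

m = -0.306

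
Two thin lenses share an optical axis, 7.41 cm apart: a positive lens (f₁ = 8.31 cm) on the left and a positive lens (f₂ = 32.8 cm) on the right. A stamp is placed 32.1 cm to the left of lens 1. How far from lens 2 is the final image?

3.41 cm

Lens 1: 1/d_i1 = 1/f₁ − 1/d_o1 = 1/(8.31) − 1/(32.1) = 0.08918, so d_i1 = 11.21 cm.
The intermediate image is 11.21 cm to the right of lens 1, which lies 3.800 cm to the right of lens 2 — a virtual object — so d_o2 = −3.800 cm.
Lens 2: 1/d_i2 = 1/f₂ − 1/d_o2 = 1/(32.8) − 1/(-3.800) = 0.2936, so d_i2 = 3.41 cm.
The final image is real, 3.41 cm to the right of lens 2 (overall magnification ≈ -0.31).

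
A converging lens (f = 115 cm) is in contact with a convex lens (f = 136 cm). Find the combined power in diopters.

P = +1.60 D

P₁ = 1/f₁ = 1/(1.15 m) = +0.8696 D; P₂ = 1/f₂ = 1/(1.36 m) = +0.7353 D.
For thin lenses in contact, P = P₁ + P₂ = (+0.8696) + (+0.7353) = +1.60 D.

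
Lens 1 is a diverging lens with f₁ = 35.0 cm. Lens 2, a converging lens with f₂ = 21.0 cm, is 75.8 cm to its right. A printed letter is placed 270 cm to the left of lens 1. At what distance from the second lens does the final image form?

26.1 cm

Lens 1 is diverging, so f₁ = −35.0 cm.
Lens 1: 1/d_i1 = 1/f₁ − 1/d_o1 = 1/(-35.0) − 1/(270) = -0.03228, so d_i1 = -30.98 cm.
The intermediate image is 30.98 cm to the left of lens 1 (virtual), which is 75.8 − (-30.98) = 106.8 cm to the left of lens 2, so d_o2 = +106.8 cm.
Lens 2: 1/d_i2 = 1/f₂ − 1/d_o2 = 1/(21.0) − 1/(106.8) = 0.03826, so d_i2 = 26.1 cm.
The final image is real, 26.1 cm to the right of lens 2 (overall magnification ≈ -0.028).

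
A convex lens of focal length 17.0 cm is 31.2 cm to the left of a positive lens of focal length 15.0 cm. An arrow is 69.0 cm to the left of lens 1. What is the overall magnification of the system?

m = -0.771

Lens 1: 1/d_i1 = 1/(17.0) − 1/(69.0) = 0.04433, so d_i1 = 22.56 cm; m₁ = −d_i1/d_o1 = -0.3270.
d_o2 = 31.2 − (22.56) = 8.640 cm.
Lens 2: 1/d_i2 = 1/(15.0) − 1/(8.640) = -0.04907, so d_i2 = -20.38 cm; m₂ = −d_i2/d_o2 = +2.358.
m = m₁·m₂ = (-0.3270)(+2.358) = -0.771.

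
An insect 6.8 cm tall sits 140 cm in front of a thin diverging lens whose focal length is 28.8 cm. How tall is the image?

For a diverging lens, f = -28.8 cm.
1/d_i = 1/f − 1/d_o = 1/(-28.80) − 1/(140) = -0.04187, so d_i = -23.89 cm.
m = −d_i/d_o = +0.1706.
|h_i| = |m|·h_o = 0.1706 × 6.8 = 1.16 cm. The image is virtual, upright and reduced, on the same side as the object.

1.16 cm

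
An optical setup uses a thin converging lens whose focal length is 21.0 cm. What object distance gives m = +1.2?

m = −d_i/d_o ⇒ d_i = −m·d_o.
1/f = 1/d_o + 1/d_i = 1/d_o − 1/(m·d_o) = (1 − 1/m)/d_o, so d_o = f(1 − 1/m) = (21.00)(1 − 1/(+1.2)) = 3.50 cm.

3.50 cm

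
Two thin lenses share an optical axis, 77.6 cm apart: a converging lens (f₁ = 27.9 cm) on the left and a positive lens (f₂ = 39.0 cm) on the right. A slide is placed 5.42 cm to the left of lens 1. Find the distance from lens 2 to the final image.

72.6 cm

Lens 1: 1/d_i1 = 1/f₁ − 1/d_o1 = 1/(27.9) − 1/(5.42) = -0.1487, so d_i1 = -6.727 cm.
The intermediate image is 6.727 cm to the left of lens 1 (virtual), which is 77.6 − (-6.727) = 84.33 cm to the left of lens 2, so d_o2 = +84.33 cm.
Lens 2: 1/d_i2 = 1/f₂ − 1/d_o2 = 1/(39.0) − 1/(84.33) = 0.01378, so d_i2 = 72.6 cm.
The final image is real, 72.6 cm to the right of lens 2 (overall magnification ≈ -1.1).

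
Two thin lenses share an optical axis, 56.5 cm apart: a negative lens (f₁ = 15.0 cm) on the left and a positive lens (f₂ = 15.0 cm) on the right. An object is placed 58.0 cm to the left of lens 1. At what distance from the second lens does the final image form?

Lens 1 is diverging, so f₁ = −15.0 cm.
Lens 1: 1/d_i1 = 1/f₁ − 1/d_o1 = 1/(-15.0) − 1/(58.0) = -0.08391, so d_i1 = -11.92 cm.
The intermediate image is 11.92 cm to the left of lens 1 (virtual), which is 56.5 − (-11.92) = 68.42 cm to the left of lens 2, so d_o2 = +68.42 cm.
Lens 2: 1/d_i2 = 1/f₂ − 1/d_o2 = 1/(15.0) − 1/(68.42) = 0.05205, so d_i2 = 19.2 cm.
The final image is real, 19.2 cm to the right of lens 2 (overall magnification ≈ -0.058).

19.2 cm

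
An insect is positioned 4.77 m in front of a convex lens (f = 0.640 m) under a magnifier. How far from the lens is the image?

Lens equation: 1/q = 1/f − 1/p = 1/(0.6400) − 1/(4.77) = 1.562 − 0.2096 = 1.353, so q = 0.739 m.
The image is real, inverted and reduced, on the far side of the lens.

0.739 m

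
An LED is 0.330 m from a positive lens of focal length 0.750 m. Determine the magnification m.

1/d_i = 1/f − 1/d_o = 1/(0.7500) − 1/(0.330) = -1.697, so d_i = -0.5893 m.
m = −d_i/d_o = −(-0.5893)/(0.330) = +1.79.
The image is virtual, upright and enlarged, on the same side as the object.

m = +1.79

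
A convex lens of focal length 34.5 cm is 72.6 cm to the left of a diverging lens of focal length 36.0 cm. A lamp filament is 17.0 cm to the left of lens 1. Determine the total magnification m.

m = +0.499

Lens 1: 1/d_i1 = 1/(34.5) − 1/(17.0) = -0.02984, so d_i1 = -33.51 cm; m₁ = −d_i1/d_o1 = +1.971.
d_o2 = 72.6 − (-33.51) = 106.1 cm.
f₂ = −36.0 cm (diverging).
Lens 2: 1/d_i2 = 1/(-36.0) − 1/(106.1) = -0.03720, so d_i2 = -26.88 cm; m₂ = −d_i2/d_o2 = +0.2533.
m = m₁·m₂ = (+1.971)(+0.2533) = +0.499.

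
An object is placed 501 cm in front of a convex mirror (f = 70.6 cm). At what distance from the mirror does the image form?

For a convex mirror, f = -70.6 cm.
Mirror equation: 1/v = 1/f − 1/u = 1/(-70.60) − 1/(501) = -0.01416 − 0.001996 = -0.01616, so v = -61.9 cm.
The image is virtual, upright and reduced, behind the mirror.

61.9 cm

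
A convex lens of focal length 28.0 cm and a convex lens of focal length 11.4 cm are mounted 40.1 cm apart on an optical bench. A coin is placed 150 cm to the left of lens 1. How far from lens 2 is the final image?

Lens 1: 1/d_i1 = 1/f₁ − 1/d_o1 = 1/(28.0) − 1/(150) = 0.02905, so d_i1 = 34.43 cm.
The intermediate image is 34.43 cm to the right of lens 1, which is 40.1 − (34.43) = 5.670 cm to the left of lens 2, so d_o2 = +5.670 cm.
Lens 2: 1/d_i2 = 1/f₂ − 1/d_o2 = 1/(11.4) − 1/(5.670) = -0.08865, so d_i2 = -11.3 cm.
The final image is virtual, 11.3 cm to the left of lens 2 (overall magnification ≈ -0.46).

11.3 cm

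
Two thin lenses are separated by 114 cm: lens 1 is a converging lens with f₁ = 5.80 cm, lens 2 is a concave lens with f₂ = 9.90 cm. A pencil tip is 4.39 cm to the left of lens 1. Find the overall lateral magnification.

Lens 1: 1/d_i1 = 1/(5.80) − 1/(4.39) = -0.05538, so d_i1 = -18.06 cm; m₁ = −d_i1/d_o1 = +4.114.
d_o2 = 114 − (-18.06) = 132.1 cm.
f₂ = −9.90 cm (diverging).
Lens 2: 1/d_i2 = 1/(-9.90) − 1/(132.1) = -0.1086, so d_i2 = -9.210 cm; m₂ = −d_i2/d_o2 = +0.06972.
m = m₁·m₂ = (+4.114)(+0.06972) = +0.287.

m = +0.287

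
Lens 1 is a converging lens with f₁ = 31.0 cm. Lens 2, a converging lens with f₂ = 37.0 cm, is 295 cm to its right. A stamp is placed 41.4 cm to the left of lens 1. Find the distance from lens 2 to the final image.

47.2 cm

Lens 1: 1/d_i1 = 1/f₁ − 1/d_o1 = 1/(31.0) − 1/(41.4) = 0.008103, so d_i1 = 123.4 cm.
The intermediate image is 123.4 cm to the right of lens 1, which is 295 − (123.4) = 171.6 cm to the left of lens 2, so d_o2 = +171.6 cm.
Lens 2: 1/d_i2 = 1/f₂ − 1/d_o2 = 1/(37.0) − 1/(171.6) = 0.02120, so d_i2 = 47.2 cm.
The final image is real, 47.2 cm to the right of lens 2 (overall magnification ≈ 0.82).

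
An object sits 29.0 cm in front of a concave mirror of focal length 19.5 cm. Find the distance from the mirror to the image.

Mirror equation: 1/d_i = 1/f − 1/d_o = 1/(19.50) − 1/(29.0) = 0.05128 − 0.03448 = 0.01680, so d_i = 59.5 cm.
The image is real, inverted and enlarged, in front of the mirror.

59.5 cm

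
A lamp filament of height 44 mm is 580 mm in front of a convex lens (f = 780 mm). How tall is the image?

172 mm

1/d_i = 1/f − 1/d_o = 1/(780.0) − 1/(580) = -0.0004421, so d_i = -2262 mm.
m = −d_i/d_o = +3.900.
|h_i| = |m|·h_o = 3.900 × 44 = 172 mm. The image is virtual, upright and enlarged, on the same side as the object.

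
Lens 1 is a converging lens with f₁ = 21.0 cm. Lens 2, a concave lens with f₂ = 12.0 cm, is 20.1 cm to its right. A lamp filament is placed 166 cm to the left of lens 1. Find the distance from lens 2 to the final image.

5.87 cm

Lens 1: 1/d_i1 = 1/f₁ − 1/d_o1 = 1/(21.0) − 1/(166) = 0.04159, so d_i1 = 24.04 cm.
The intermediate image is 24.04 cm to the right of lens 1, which lies 3.940 cm to the right of lens 2 — a virtual object — so d_o2 = −3.940 cm.
Lens 2 is diverging, so f₂ = −12.0 cm.
Lens 2: 1/d_i2 = 1/f₂ − 1/d_o2 = 1/(-12.0) − 1/(-3.940) = 0.1705, so d_i2 = 5.87 cm.
The final image is real, 5.87 cm to the right of lens 2 (overall magnification ≈ -0.22).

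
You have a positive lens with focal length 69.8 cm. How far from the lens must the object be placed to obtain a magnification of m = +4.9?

m = −d_i/d_o ⇒ d_i = −m·d_o.
1/f = 1/d_o + 1/d_i = 1/d_o − 1/(m·d_o) = (1 − 1/m)/d_o, so d_o = f(1 − 1/m) = (69.80)(1 − 1/(+4.9)) = 55.6 cm.

55.6 cm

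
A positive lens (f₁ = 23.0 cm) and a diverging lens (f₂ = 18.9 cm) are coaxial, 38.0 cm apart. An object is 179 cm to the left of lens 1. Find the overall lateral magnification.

m = -0.0913

Lens 1: 1/d_i1 = 1/(23.0) − 1/(179) = 0.03789, so d_i1 = 26.39 cm; m₁ = −d_i1/d_o1 = -0.1474.
d_o2 = 38.0 − (26.39) = 11.61 cm.
f₂ = −18.9 cm (diverging).
Lens 2: 1/d_i2 = 1/(-18.9) − 1/(11.61) = -0.1390, so d_i2 = -7.192 cm; m₂ = −d_i2/d_o2 = +0.6195.
m = m₁·m₂ = (-0.1474)(+0.6195) = -0.0913.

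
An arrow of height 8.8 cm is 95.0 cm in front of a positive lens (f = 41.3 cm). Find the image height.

1/d_i = 1/f − 1/d_o = 1/(41.30) − 1/(95.0) = 0.01369, so d_i = 73.06 cm.
m = −d_i/d_o = -0.7691.
|h_i| = |m|·h_o = 0.7691 × 8.8 = 6.77 cm. The image is real, inverted and reduced, on the far side of the lens.

6.77 cm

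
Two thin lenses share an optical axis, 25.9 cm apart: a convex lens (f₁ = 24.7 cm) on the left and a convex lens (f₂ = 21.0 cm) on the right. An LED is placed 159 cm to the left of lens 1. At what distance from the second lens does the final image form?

2.88 cm

Lens 1: 1/d_i1 = 1/f₁ − 1/d_o1 = 1/(24.7) − 1/(159) = 0.03420, so d_i1 = 29.24 cm.
The intermediate image is 29.24 cm to the right of lens 1, which lies 3.340 cm to the right of lens 2 — a virtual object — so d_o2 = −3.340 cm.
Lens 2: 1/d_i2 = 1/f₂ − 1/d_o2 = 1/(21.0) − 1/(-3.340) = 0.3470, so d_i2 = 2.88 cm.
The final image is real, 2.88 cm to the right of lens 2 (overall magnification ≈ -0.16).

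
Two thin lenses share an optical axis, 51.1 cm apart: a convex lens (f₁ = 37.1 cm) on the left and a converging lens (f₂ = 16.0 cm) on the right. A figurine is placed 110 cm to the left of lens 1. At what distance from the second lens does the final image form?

3.74 cm

Lens 1: 1/d_i1 = 1/f₁ − 1/d_o1 = 1/(37.1) − 1/(110) = 0.01786, so d_i1 = 55.98 cm.
The intermediate image is 55.98 cm to the right of lens 1, which lies 4.880 cm to the right of lens 2 — a virtual object — so d_o2 = −4.880 cm.
Lens 2: 1/d_i2 = 1/f₂ − 1/d_o2 = 1/(16.0) − 1/(-4.880) = 0.2674, so d_i2 = 3.74 cm.
The final image is real, 3.74 cm to the right of lens 2 (overall magnification ≈ -0.39).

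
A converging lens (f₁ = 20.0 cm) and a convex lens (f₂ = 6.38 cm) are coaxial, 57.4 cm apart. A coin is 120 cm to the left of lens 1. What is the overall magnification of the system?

m = +0.0472

Lens 1: 1/d_i1 = 1/(20.0) − 1/(120) = 0.04167, so d_i1 = 24.00 cm; m₁ = −d_i1/d_o1 = -0.2000.
d_o2 = 57.4 − (24.00) = 33.40 cm.
Lens 2: 1/d_i2 = 1/(6.38) − 1/(33.40) = 0.1268, so d_i2 = 7.886 cm; m₂ = −d_i2/d_o2 = -0.2361.
m = m₁·m₂ = (-0.2000)(-0.2361) = +0.0472.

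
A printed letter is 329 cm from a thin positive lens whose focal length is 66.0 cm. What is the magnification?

1/d_i = 1/f − 1/d_o = 1/(66.00) − 1/(329) = 0.01211, so d_i = 82.56 cm.
m = −d_i/d_o = −(82.56)/(329) = -0.251.
The image is real, inverted and reduced, on the far side of the lens.

m = -0.251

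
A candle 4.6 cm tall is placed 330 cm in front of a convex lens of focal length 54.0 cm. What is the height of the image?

1/d_i = 1/f − 1/d_o = 1/(54.00) − 1/(330) = 0.01549, so d_i = 64.57 cm.
m = −d_i/d_o = -0.1957.
|h_i| = |m|·h_o = 0.1957 × 4.6 = 0.900 cm. The image is real, inverted and reduced, on the far side of the lens.

0.900 cm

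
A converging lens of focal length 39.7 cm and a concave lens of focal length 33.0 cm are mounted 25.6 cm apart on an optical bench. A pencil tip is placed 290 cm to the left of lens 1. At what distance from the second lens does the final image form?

Lens 1: 1/d_i1 = 1/f₁ − 1/d_o1 = 1/(39.7) − 1/(290) = 0.02174, so d_i1 = 46.00 cm.
The intermediate image is 46.00 cm to the right of lens 1, which lies 20.40 cm to the right of lens 2 — a virtual object — so d_o2 = −20.40 cm.
Lens 2 is diverging, so f₂ = −33.0 cm.
Lens 2: 1/d_i2 = 1/f₂ − 1/d_o2 = 1/(-33.0) − 1/(-20.40) = 0.01872, so d_i2 = 53.4 cm.
The final image is real, 53.4 cm to the right of lens 2 (overall magnification ≈ -0.42).

53.4 cm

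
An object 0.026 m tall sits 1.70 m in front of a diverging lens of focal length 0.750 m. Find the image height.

For a diverging lens, f = -0.750 m.
1/d_i = 1/f − 1/d_o = 1/(-0.7500) − 1/(1.70) = -1.922, so d_i = -0.5204 m.
m = −d_i/d_o = +0.3061.
|h_i| = |m|·h_o = 0.3061 × 0.026 = 0.00796 m. The image is virtual, upright and reduced, on the same side as the object.

0.00796 m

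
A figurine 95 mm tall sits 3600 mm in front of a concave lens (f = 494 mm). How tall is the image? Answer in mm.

11.5 mm

For a concave lens, f = -494 mm.
1/d_i = 1/f − 1/d_o = 1/(-494.0) − 1/(3600) = -0.002302, so d_i = -434.4 mm.
m = −d_i/d_o = +0.1207.
|h_i| = |m|·h_o = 0.1207 × 95 = 11.5 mm. The image is virtual, upright and reduced, on the same side as the object.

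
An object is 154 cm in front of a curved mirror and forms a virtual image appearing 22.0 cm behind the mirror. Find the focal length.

f = -25.7 cm (convex)

Virtual image ⇒ d_i = −22.0 cm.
1/f = 1/d_o + 1/d_i = 1/(154) + 1/(-22.0) = -0.03896, so f = -25.7 cm.
Since f is negative, the curved mirror is convex.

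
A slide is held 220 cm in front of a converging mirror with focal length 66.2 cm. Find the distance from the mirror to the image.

Mirror equation: 1/s_i = 1/f − 1/s_o = 1/(66.20) − 1/(220) = 0.01511 − 0.004545 = 0.01056, so s_i = 94.7 cm.
The image is real, inverted and reduced, in front of the mirror.

94.7 cm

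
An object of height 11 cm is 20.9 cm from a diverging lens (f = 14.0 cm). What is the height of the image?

4.41 cm

For a diverging lens, f = -14.0 cm.
1/d_i = 1/f − 1/d_o = 1/(-14.00) − 1/(20.9) = -0.1193, so d_i = -8.384 cm.
m = −d_i/d_o = +0.4011.
|h_i| = |m|·h_o = 0.4011 × 11 = 4.41 cm. The image is virtual, upright and reduced, on the same side as the object.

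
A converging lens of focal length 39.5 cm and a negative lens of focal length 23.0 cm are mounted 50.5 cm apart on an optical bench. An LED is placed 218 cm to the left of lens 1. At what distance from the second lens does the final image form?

Lens 1: 1/d_i1 = 1/f₁ − 1/d_o1 = 1/(39.5) − 1/(218) = 0.02073, so d_i1 = 48.24 cm.
The intermediate image is 48.24 cm to the right of lens 1, which is 50.5 − (48.24) = 2.260 cm to the left of lens 2, so d_o2 = +2.260 cm.
Lens 2 is diverging, so f₂ = −23.0 cm.
Lens 2: 1/d_i2 = 1/f₂ − 1/d_o2 = 1/(-23.0) − 1/(2.260) = -0.4860, so d_i2 = -2.06 cm.
The final image is virtual, 2.06 cm to the left of lens 2 (overall magnification ≈ -0.20).

2.06 cm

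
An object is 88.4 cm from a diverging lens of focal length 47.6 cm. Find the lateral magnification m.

m = +0.350

For a diverging lens, f = -47.6 cm.
1/d_i = 1/f − 1/d_o = 1/(-47.60) − 1/(88.4) = -0.03232, so d_i = -30.94 cm.
m = −d_i/d_o = −(-30.94)/(88.4) = +0.350.
The image is virtual, upright and reduced, on the same side as the object.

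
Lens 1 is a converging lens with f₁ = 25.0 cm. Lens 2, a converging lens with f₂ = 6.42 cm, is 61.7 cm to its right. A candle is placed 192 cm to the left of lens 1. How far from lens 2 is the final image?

7.97 cm

Lens 1: 1/d_i1 = 1/f₁ − 1/d_o1 = 1/(25.0) − 1/(192) = 0.03479, so d_i1 = 28.74 cm.
The intermediate image is 28.74 cm to the right of lens 1, which is 61.7 − (28.74) = 32.96 cm to the left of lens 2, so d_o2 = +32.96 cm.
Lens 2: 1/d_i2 = 1/f₂ − 1/d_o2 = 1/(6.42) − 1/(32.96) = 0.1254, so d_i2 = 7.97 cm.
The final image is real, 7.97 cm to the right of lens 2 (overall magnification ≈ 0.036).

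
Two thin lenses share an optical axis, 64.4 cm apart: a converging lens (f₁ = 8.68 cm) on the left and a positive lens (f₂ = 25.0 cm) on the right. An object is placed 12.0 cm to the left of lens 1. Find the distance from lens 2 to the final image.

Lens 1: 1/d_i1 = 1/f₁ − 1/d_o1 = 1/(8.68) − 1/(12.0) = 0.03187, so d_i1 = 31.37 cm.
The intermediate image is 31.37 cm to the right of lens 1, which is 64.4 − (31.37) = 33.03 cm to the left of lens 2, so d_o2 = +33.03 cm.
Lens 2: 1/d_i2 = 1/f₂ − 1/d_o2 = 1/(25.0) − 1/(33.03) = 0.009724, so d_i2 = 103 cm.
The final image is real, 103 cm to the right of lens 2 (overall magnification ≈ 8.1).

103 cm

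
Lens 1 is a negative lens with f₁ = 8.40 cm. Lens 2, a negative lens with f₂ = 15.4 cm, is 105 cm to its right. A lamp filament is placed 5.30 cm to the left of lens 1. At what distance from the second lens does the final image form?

Lens 1 is diverging, so f₁ = −8.40 cm.
Lens 1: 1/d_i1 = 1/f₁ − 1/d_o1 = 1/(-8.40) − 1/(5.30) = -0.3077, so d_i1 = -3.250 cm.
The intermediate image is 3.250 cm to the left of lens 1 (virtual), which is 105 − (-3.250) = 108.2 cm to the left of lens 2, so d_o2 = +108.2 cm.
Lens 2 is diverging, so f₂ = −15.4 cm.
Lens 2: 1/d_i2 = 1/f₂ − 1/d_o2 = 1/(-15.4) − 1/(108.2) = -0.07418, so d_i2 = -13.5 cm.
The final image is virtual, 13.5 cm to the left of lens 2 (overall magnification ≈ 0.076).

13.5 cm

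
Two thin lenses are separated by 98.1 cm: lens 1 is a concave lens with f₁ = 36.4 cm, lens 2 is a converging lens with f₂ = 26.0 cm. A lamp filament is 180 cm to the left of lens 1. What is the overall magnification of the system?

m = -0.0427

f₁ = −36.4 cm (diverging).
Lens 1: 1/d_i1 = 1/(-36.4) − 1/(180) = -0.03303, so d_i1 = -30.28 cm; m₁ = −d_i1/d_o1 = +0.1682.
d_o2 = 98.1 − (-30.28) = 128.4 cm.
Lens 2: 1/d_i2 = 1/(26.0) − 1/(128.4) = 0.03067, so d_i2 = 32.60 cm; m₂ = −d_i2/d_o2 = -0.2539.
m = m₁·m₂ = (+0.1682)(-0.2539) = -0.0427.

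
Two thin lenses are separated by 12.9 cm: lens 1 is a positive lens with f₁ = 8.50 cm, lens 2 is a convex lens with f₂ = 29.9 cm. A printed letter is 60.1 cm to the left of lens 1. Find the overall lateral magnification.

Lens 1: 1/d_i1 = 1/(8.50) − 1/(60.1) = 0.1010, so d_i1 = 9.900 cm; m₁ = −d_i1/d_o1 = -0.1647.
d_o2 = 12.9 − (9.900) = 3.000 cm.
Lens 2: 1/d_i2 = 1/(29.9) − 1/(3.000) = -0.2999, so d_i2 = -3.335 cm; m₂ = −d_i2/d_o2 = +1.112.
m = m₁·m₂ = (-0.1647)(+1.112) = -0.183.

m = -0.183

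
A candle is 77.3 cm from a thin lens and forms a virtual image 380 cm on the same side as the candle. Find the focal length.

Virtual image ⇒ d_i = −380 cm.
1/f = 1/d_o + 1/d_i = 1/(77.3) + 1/(-380) = 0.01031, so f = 97.0 cm.
Since f is positive, the thin lens is converging.

f = 97.0 cm (converging)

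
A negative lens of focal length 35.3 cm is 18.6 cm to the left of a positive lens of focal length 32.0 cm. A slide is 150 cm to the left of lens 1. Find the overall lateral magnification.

m = -0.402

f₁ = −35.3 cm (diverging).
Lens 1: 1/d_i1 = 1/(-35.3) − 1/(150) = -0.03500, so d_i1 = -28.58 cm; m₁ = −d_i1/d_o1 = +0.1905.
d_o2 = 18.6 − (-28.58) = 47.18 cm.
Lens 2: 1/d_i2 = 1/(32.0) − 1/(47.18) = 0.01005, so d_i2 = 99.46 cm; m₂ = −d_i2/d_o2 = -2.108.
m = m₁·m₂ = (+0.1905)(-2.108) = -0.402.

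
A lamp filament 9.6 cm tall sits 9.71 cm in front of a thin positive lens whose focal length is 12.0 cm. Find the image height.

50.3 cm

1/d_i = 1/f − 1/d_o = 1/(12.00) − 1/(9.71) = -0.01965, so d_i = -50.88 cm.
m = −d_i/d_o = +5.240.
|h_i| = |m|·h_o = 5.240 × 9.6 = 50.3 cm. The image is virtual, upright and enlarged, on the same side as the object.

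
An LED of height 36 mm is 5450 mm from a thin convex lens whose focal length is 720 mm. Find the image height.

1/d_i = 1/f − 1/d_o = 1/(720.0) − 1/(5450) = 0.001205, so d_i = 829.6 mm.
m = −d_i/d_o = -0.1522.
|h_i| = |m|·h_o = 0.1522 × 36 = 5.48 mm. The image is real, inverted and reduced, on the far side of the lens.

5.48 mm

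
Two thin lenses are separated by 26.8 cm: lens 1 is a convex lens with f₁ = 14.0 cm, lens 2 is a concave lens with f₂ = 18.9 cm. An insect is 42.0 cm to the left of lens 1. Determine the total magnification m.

Lens 1: 1/d_i1 = 1/(14.0) − 1/(42.0) = 0.04762, so d_i1 = 21.00 cm; m₁ = −d_i1/d_o1 = -0.5000.
d_o2 = 26.8 − (21.00) = 5.800 cm.
f₂ = −18.9 cm (diverging).
Lens 2: 1/d_i2 = 1/(-18.9) − 1/(5.800) = -0.2253, so d_i2 = -4.438 cm; m₂ = −d_i2/d_o2 = +0.7652.
m = m₁·m₂ = (-0.5000)(+0.7652) = -0.383.

m = -0.383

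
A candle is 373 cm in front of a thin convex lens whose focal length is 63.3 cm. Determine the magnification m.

1/d_i = 1/f − 1/d_o = 1/(63.30) − 1/(373) = 0.01312, so d_i = 76.24 cm.
m = −d_i/d_o = −(76.24)/(373) = -0.204.
The image is real, inverted and reduced, on the far side of the lens.

m = -0.204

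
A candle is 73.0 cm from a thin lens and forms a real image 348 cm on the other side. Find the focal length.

f = 60.3 cm (converging)

Real image ⇒ d_i = +348 cm.
1/f = 1/d_o + 1/d_i = 1/(73.0) + 1/(348) = 0.01657, so f = 60.3 cm.
Since f is positive, the thin lens is converging.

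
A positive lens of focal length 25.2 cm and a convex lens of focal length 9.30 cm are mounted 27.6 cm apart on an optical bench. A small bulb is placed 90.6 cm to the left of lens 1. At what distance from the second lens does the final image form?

Lens 1: 1/d_i1 = 1/f₁ − 1/d_o1 = 1/(25.2) − 1/(90.6) = 0.02865, so d_i1 = 34.91 cm.
The intermediate image is 34.91 cm to the right of lens 1, which lies 7.310 cm to the right of lens 2 — a virtual object — so d_o2 = −7.310 cm.
Lens 2: 1/d_i2 = 1/f₂ − 1/d_o2 = 1/(9.30) − 1/(-7.310) = 0.2443, so d_i2 = 4.09 cm.
The final image is real, 4.09 cm to the right of lens 2 (overall magnification ≈ -0.22).

4.09 cm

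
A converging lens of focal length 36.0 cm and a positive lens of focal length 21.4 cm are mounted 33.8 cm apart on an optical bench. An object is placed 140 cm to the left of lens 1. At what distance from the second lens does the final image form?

8.70 cm

Lens 1: 1/d_i1 = 1/f₁ − 1/d_o1 = 1/(36.0) − 1/(140) = 0.02063, so d_i1 = 48.46 cm.
The intermediate image is 48.46 cm to the right of lens 1, which lies 14.66 cm to the right of lens 2 — a virtual object — so d_o2 = −14.66 cm.
Lens 2: 1/d_i2 = 1/f₂ − 1/d_o2 = 1/(21.4) − 1/(-14.66) = 0.1149, so d_i2 = 8.70 cm.
The final image is real, 8.70 cm to the right of lens 2 (overall magnification ≈ -0.21).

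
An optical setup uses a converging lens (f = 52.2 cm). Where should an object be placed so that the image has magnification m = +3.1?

35.4 cm

m = −d_i/d_o ⇒ d_i = −m·d_o.
1/f = 1/d_o + 1/d_i = 1/d_o − 1/(m·d_o) = (1 − 1/m)/d_o, so d_o = f(1 − 1/m) = (52.20)(1 − 1/(+3.1)) = 35.4 cm.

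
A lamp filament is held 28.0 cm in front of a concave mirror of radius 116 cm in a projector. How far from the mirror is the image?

54.1 cm

f = R/2 = 116/2 = 58.00 cm.
Mirror equation: 1/v = 1/f − 1/u = 1/(58.00) − 1/(28.0) = 0.01724 − 0.03571 = -0.01847, so v = -54.1 cm.
The image is virtual, upright and enlarged, behind the mirror.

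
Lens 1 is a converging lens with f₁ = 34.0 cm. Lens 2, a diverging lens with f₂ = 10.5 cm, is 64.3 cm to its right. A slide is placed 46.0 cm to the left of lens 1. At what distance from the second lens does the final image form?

12.5 cm

Lens 1: 1/d_i1 = 1/f₁ − 1/d_o1 = 1/(34.0) − 1/(46.0) = 0.007673, so d_i1 = 130.3 cm.
The intermediate image is 130.3 cm to the right of lens 1, which lies 66.00 cm to the right of lens 2 — a virtual object — so d_o2 = −66.00 cm.
Lens 2 is diverging, so f₂ = −10.5 cm.
Lens 2: 1/d_i2 = 1/f₂ − 1/d_o2 = 1/(-10.5) − 1/(-66.00) = -0.08009, so d_i2 = -12.5 cm.
The final image is virtual, 12.5 cm to the left of lens 2 (overall magnification ≈ 0.54).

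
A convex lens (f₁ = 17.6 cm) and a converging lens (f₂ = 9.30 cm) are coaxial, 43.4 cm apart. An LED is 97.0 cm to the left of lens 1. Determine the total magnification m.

m = +0.164

Lens 1: 1/d_i1 = 1/(17.6) − 1/(97.0) = 0.04651, so d_i1 = 21.50 cm; m₁ = −d_i1/d_o1 = -0.2216.
d_o2 = 43.4 − (21.50) = 21.90 cm.
Lens 2: 1/d_i2 = 1/(9.30) − 1/(21.90) = 0.06186, so d_i2 = 16.16 cm; m₂ = −d_i2/d_o2 = -0.7381.
m = m₁·m₂ = (-0.2216)(-0.7381) = +0.164.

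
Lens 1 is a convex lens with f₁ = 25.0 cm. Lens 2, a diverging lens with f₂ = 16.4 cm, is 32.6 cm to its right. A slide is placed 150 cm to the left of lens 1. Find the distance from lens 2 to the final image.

Lens 1: 1/d_i1 = 1/f₁ − 1/d_o1 = 1/(25.0) − 1/(150) = 0.03333, so d_i1 = 30.00 cm.
The intermediate image is 30.00 cm to the right of lens 1, which is 32.6 − (30.00) = 2.600 cm to the left of lens 2, so d_o2 = +2.600 cm.
Lens 2 is diverging, so f₂ = −16.4 cm.
Lens 2: 1/d_i2 = 1/f₂ − 1/d_o2 = 1/(-16.4) − 1/(2.600) = -0.4456, so d_i2 = -2.24 cm.
The final image is virtual, 2.24 cm to the left of lens 2 (overall magnification ≈ -0.17).

2.24 cm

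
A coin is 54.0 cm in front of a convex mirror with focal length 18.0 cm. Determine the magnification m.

For a convex mirror, f = -18.0 cm.
1/d_i = 1/f − 1/d_o = 1/(-18.00) − 1/(54.0) = -0.07407, so d_i = -13.50 cm.
m = −d_i/d_o = −(-13.50)/(54.0) = +0.250.
The image is virtual, upright and reduced, behind the mirror.

m = +0.250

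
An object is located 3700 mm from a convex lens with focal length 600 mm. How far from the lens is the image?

716 mm

Lens equation: 1/s_i = 1/f − 1/s_o = 1/(600.0) − 1/(3700) = 0.001667 − 0.0002703 = 0.001396, so s_i = 716 mm.
The image is real, inverted and reduced, on the far side of the lens.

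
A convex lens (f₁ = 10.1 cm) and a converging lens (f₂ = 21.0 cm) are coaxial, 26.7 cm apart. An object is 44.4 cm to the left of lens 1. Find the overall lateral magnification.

Lens 1: 1/d_i1 = 1/(10.1) − 1/(44.4) = 0.07649, so d_i1 = 13.07 cm; m₁ = −d_i1/d_o1 = -0.2944.
d_o2 = 26.7 − (13.07) = 13.63 cm.
Lens 2: 1/d_i2 = 1/(21.0) − 1/(13.63) = -0.02575, so d_i2 = -38.84 cm; m₂ = −d_i2/d_o2 = +2.849.
m = m₁·m₂ = (-0.2944)(+2.849) = -0.839.

m = -0.839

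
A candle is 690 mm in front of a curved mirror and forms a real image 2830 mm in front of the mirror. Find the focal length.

Real image ⇒ d_i = +2830 mm.
1/f = 1/d_o + 1/d_i = 1/(690) + 1/(2830) = 0.001803, so f = 555 mm.
Since f is positive, the curved mirror is concave.

f = 555 mm (concave)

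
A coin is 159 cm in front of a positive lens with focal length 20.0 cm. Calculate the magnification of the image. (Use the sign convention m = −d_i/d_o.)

1/d_i = 1/f − 1/d_o = 1/(20.00) − 1/(159) = 0.04371, so d_i = 22.88 cm.
m = −d_i/d_o = −(22.88)/(159) = -0.144.
The image is real, inverted and reduced, on the far side of the lens.

m = -0.144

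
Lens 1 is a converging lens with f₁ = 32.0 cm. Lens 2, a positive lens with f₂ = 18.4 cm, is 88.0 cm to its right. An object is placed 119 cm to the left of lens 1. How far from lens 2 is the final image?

31.5 cm

Lens 1: 1/d_i1 = 1/f₁ − 1/d_o1 = 1/(32.0) − 1/(119) = 0.02285, so d_i1 = 43.77 cm.
The intermediate image is 43.77 cm to the right of lens 1, which is 88.0 − (43.77) = 44.23 cm to the left of lens 2, so d_o2 = +44.23 cm.
Lens 2: 1/d_i2 = 1/f₂ − 1/d_o2 = 1/(18.4) − 1/(44.23) = 0.03174, so d_i2 = 31.5 cm.
The final image is real, 31.5 cm to the right of lens 2 (overall magnification ≈ 0.26).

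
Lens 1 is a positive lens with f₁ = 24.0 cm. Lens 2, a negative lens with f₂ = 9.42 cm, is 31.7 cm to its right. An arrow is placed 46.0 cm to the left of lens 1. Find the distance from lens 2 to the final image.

19.2 cm

Lens 1: 1/d_i1 = 1/f₁ − 1/d_o1 = 1/(24.0) − 1/(46.0) = 0.01993, so d_i1 = 50.18 cm.
The intermediate image is 50.18 cm to the right of lens 1, which lies 18.48 cm to the right of lens 2 — a virtual object — so d_o2 = −18.48 cm.
Lens 2 is diverging, so f₂ = −9.42 cm.
Lens 2: 1/d_i2 = 1/f₂ − 1/d_o2 = 1/(-9.42) − 1/(-18.48) = -0.05204, so d_i2 = -19.2 cm.
The final image is virtual, 19.2 cm to the left of lens 2 (overall magnification ≈ 1.1).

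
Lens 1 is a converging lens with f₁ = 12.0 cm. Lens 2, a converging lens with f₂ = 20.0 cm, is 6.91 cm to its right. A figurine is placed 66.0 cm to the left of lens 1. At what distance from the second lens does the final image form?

Lens 1: 1/d_i1 = 1/f₁ − 1/d_o1 = 1/(12.0) − 1/(66.0) = 0.06818, so d_i1 = 14.67 cm.
The intermediate image is 14.67 cm to the right of lens 1, which lies 7.760 cm to the right of lens 2 — a virtual object — so d_o2 = −7.760 cm.
Lens 2: 1/d_i2 = 1/f₂ − 1/d_o2 = 1/(20.0) − 1/(-7.760) = 0.1789, so d_i2 = 5.59 cm.
The final image is real, 5.59 cm to the right of lens 2 (overall magnification ≈ -0.16).

5.59 cm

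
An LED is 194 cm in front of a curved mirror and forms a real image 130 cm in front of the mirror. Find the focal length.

Real image ⇒ d_i = +130 cm.
1/f = 1/d_o + 1/d_i = 1/(194) + 1/(130) = 0.01285, so f = 77.8 cm.
Since f is positive, the curved mirror is concave.

f = 77.8 cm (concave)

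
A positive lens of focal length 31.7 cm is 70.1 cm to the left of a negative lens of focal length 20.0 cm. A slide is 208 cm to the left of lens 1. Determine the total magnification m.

m = -0.0682

Lens 1: 1/d_i1 = 1/(31.7) − 1/(208) = 0.02674, so d_i1 = 37.40 cm; m₁ = −d_i1/d_o1 = -0.1798.
d_o2 = 70.1 − (37.40) = 32.70 cm.
f₂ = −20.0 cm (diverging).
Lens 2: 1/d_i2 = 1/(-20.0) − 1/(32.70) = -0.08058, so d_i2 = -12.41 cm; m₂ = −d_i2/d_o2 = +0.3795.
m = m₁·m₂ = (-0.1798)(+0.3795) = -0.0682.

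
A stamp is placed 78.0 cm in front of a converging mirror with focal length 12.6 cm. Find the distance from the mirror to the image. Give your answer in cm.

15.0 cm

Mirror equation: 1/s_i = 1/f − 1/s_o = 1/(12.60) − 1/(78.0) = 0.07937 − 0.01282 = 0.06654, so s_i = 15.0 cm.
The image is real, inverted and reduced, in front of the mirror.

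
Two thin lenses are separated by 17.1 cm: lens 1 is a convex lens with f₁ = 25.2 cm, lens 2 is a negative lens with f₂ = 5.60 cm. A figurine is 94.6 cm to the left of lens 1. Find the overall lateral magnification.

m = +0.175

Lens 1: 1/d_i1 = 1/(25.2) − 1/(94.6) = 0.02911, so d_i1 = 34.35 cm; m₁ = −d_i1/d_o1 = -0.3631.
d_o2 = 17.1 − (34.35) = -17.25 cm (virtual object).
f₂ = −5.60 cm (diverging).
Lens 2: 1/d_i2 = 1/(-5.60) − 1/(-17.25) = -0.1206, so d_i2 = -8.292 cm; m₂ = −d_i2/d_o2 = -0.4807.
m = m₁·m₂ = (-0.3631)(-0.4807) = +0.175.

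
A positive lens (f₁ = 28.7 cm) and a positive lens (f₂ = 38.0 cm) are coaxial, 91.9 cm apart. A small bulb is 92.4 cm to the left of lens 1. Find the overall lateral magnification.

m = +1.40

Lens 1: 1/d_i1 = 1/(28.7) − 1/(92.4) = 0.02402, so d_i1 = 41.63 cm; m₁ = −d_i1/d_o1 = -0.4505.
d_o2 = 91.9 − (41.63) = 50.27 cm.
Lens 2: 1/d_i2 = 1/(38.0) − 1/(50.27) = 0.006423, so d_i2 = 155.7 cm; m₂ = −d_i2/d_o2 = -3.097.
m = m₁·m₂ = (-0.4505)(-3.097) = +1.40.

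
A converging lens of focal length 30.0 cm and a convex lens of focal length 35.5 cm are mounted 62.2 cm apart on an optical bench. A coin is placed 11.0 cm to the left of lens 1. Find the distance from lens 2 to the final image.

Lens 1: 1/d_i1 = 1/f₁ − 1/d_o1 = 1/(30.0) − 1/(11.0) = -0.05758, so d_i1 = -17.37 cm.
The intermediate image is 17.37 cm to the left of lens 1 (virtual), which is 62.2 − (-17.37) = 79.57 cm to the left of lens 2, so d_o2 = +79.57 cm.
Lens 2: 1/d_i2 = 1/f₂ − 1/d_o2 = 1/(35.5) − 1/(79.57) = 0.01560, so d_i2 = 64.1 cm.
The final image is real, 64.1 cm to the right of lens 2 (overall magnification ≈ -1.3).

64.1 cm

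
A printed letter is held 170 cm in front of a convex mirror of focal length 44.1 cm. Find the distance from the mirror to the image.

35.0 cm

For a convex mirror, f = -44.1 cm.
Mirror equation: 1/s_i = 1/f − 1/s_o = 1/(-44.10) − 1/(170) = -0.02268 − 0.005882 = -0.02856, so s_i = -35.0 cm.
The image is virtual, upright and reduced, behind the mirror.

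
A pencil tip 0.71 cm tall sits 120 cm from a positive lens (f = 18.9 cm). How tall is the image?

0.133 cm

1/d_i = 1/f − 1/d_o = 1/(18.90) − 1/(120) = 0.04458, so d_i = 22.43 cm.
m = −d_i/d_o = -0.1869.
|h_i| = |m|·h_o = 0.1869 × 0.71 = 0.133 cm. The image is real, inverted and reduced, on the far side of the lens.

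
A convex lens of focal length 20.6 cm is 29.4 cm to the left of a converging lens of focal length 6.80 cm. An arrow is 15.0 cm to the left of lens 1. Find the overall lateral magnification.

m = -0.322

Lens 1: 1/d_i1 = 1/(20.6) − 1/(15.0) = -0.01812, so d_i1 = -55.18 cm; m₁ = −d_i1/d_o1 = +3.679.
d_o2 = 29.4 − (-55.18) = 84.58 cm.
Lens 2: 1/d_i2 = 1/(6.80) − 1/(84.58) = 0.1352, so d_i2 = 7.394 cm; m₂ = −d_i2/d_o2 = -0.08743.
m = m₁·m₂ = (+3.679)(-0.08743) = -0.322.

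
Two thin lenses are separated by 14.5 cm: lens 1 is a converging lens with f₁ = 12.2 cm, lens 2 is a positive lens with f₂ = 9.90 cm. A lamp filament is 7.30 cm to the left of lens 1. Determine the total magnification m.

m = -1.08

Lens 1: 1/d_i1 = 1/(12.2) − 1/(7.30) = -0.05502, so d_i1 = -18.18 cm; m₁ = −d_i1/d_o1 = +2.490.
d_o2 = 14.5 − (-18.18) = 32.68 cm.
Lens 2: 1/d_i2 = 1/(9.90) − 1/(32.68) = 0.07041, so d_i2 = 14.20 cm; m₂ = −d_i2/d_o2 = -0.4346.
m = m₁·m₂ = (+2.490)(-0.4346) = -1.08.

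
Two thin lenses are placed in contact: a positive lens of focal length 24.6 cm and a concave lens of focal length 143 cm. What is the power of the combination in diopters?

P₁ = 1/f₁ = 1/(0.246 m) = +4.065 D; P₂ = 1/f₂ = 1/(-1.43 m) = -0.6993 D.
For thin lenses in contact, P = P₁ + P₂ = (+4.065) + (-0.6993) = +3.37 D.

P = +3.37 D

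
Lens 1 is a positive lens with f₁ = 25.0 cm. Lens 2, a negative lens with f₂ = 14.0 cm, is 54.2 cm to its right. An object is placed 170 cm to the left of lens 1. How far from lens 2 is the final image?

8.96 cm

Lens 1: 1/d_i1 = 1/f₁ − 1/d_o1 = 1/(25.0) − 1/(170) = 0.03412, so d_i1 = 29.31 cm.
The intermediate image is 29.31 cm to the right of lens 1, which is 54.2 − (29.31) = 24.89 cm to the left of lens 2, so d_o2 = +24.89 cm.
Lens 2 is diverging, so f₂ = −14.0 cm.
Lens 2: 1/d_i2 = 1/f₂ − 1/d_o2 = 1/(-14.0) − 1/(24.89) = -0.1116, so d_i2 = -8.96 cm.
The final image is virtual, 8.96 cm to the left of lens 2 (overall magnification ≈ -0.062).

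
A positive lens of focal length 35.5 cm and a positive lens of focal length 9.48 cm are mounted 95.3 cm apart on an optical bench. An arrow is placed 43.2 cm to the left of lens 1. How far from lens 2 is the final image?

8.69 cm

Lens 1: 1/d_i1 = 1/f₁ − 1/d_o1 = 1/(35.5) − 1/(43.2) = 0.005021, so d_i1 = 199.2 cm.
The intermediate image is 199.2 cm to the right of lens 1, which lies 103.9 cm to the right of lens 2 — a virtual object — so d_o2 = −103.9 cm.
Lens 2: 1/d_i2 = 1/f₂ − 1/d_o2 = 1/(9.48) − 1/(-103.9) = 0.1151, so d_i2 = 8.69 cm.
The final image is real, 8.69 cm to the right of lens 2 (overall magnification ≈ -0.39).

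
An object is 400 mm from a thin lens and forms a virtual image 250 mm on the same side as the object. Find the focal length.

Virtual image ⇒ d_i = −250 mm.
1/f = 1/d_o + 1/d_i = 1/(400) + 1/(-250) = -0.001500, so f = -667 mm.
Since f is negative, the thin lens is diverging.

f = -667 mm (diverging)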